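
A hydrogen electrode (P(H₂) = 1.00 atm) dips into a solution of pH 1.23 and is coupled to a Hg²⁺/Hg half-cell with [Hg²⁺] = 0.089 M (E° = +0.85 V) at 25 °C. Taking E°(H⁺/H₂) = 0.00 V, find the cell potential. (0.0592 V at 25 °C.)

0.89 V

The Hg²⁺/Hg couple is the cathode, so E°_cell = 0.85 V; n = 2.
[H⁺] = 10^(−1.23) = 0.059 M, and Q = [H⁺]^2 / ([Hg²⁺]·P(H₂)) = 0.0390.
E = E° − (0.0592/2) log Q = 0.85 − (0.0592/2)(-1.409) = 0.892 V.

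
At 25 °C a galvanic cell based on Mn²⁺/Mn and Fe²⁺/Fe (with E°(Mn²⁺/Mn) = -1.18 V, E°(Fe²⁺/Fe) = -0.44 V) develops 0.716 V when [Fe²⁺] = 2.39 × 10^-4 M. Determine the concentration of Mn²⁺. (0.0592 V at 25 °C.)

0.0015 M

From the Nernst equation, log Q = n(E° − E)/0.0592 = 2(0.74 − 0.716)/0.0592 = 0.811, so Q = 6.47.
With Q = [Mn²⁺]/[Fe²⁺] and the known concentrations, [Mn²⁺] in the numerator gives [Mn²⁺] = 0.0015 M.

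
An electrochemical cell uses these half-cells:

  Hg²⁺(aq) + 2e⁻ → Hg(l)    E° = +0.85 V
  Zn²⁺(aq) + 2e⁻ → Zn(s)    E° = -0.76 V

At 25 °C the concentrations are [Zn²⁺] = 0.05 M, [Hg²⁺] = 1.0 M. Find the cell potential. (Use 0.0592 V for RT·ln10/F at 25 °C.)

The Hg²⁺/Hg couple has the higher reduction potential and acts as the cathode, so E°_cell = +0.85 − (-0.76) = 1.61 V.
Balancing electrons gives n = 2; the reaction quotient is Q = [Zn²⁺]/[Hg²⁺] = 0.0500.
At 25 °C, E = E° − (0.0592/n) log Q = 1.61 − (0.0592/2)(-1.301) = 1.610 + 0.039 = 1.649 V.

1.65 V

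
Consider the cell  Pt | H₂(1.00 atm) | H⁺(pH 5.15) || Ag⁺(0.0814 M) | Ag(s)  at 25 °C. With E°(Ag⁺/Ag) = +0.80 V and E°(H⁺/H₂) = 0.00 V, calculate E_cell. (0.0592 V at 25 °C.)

The Ag⁺/Ag couple is the cathode, so E°_cell = 0.80 V; n = 2.
[H⁺] = 10^(−5.15) = 7.1 × 10^-6 M, and Q = [H⁺]^2 / ([Ag⁺]^2·P(H₂)) = 7.56 × 10^-9.
E = E° − (0.0592/2) log Q = 0.80 − (0.0592/2)(-8.121) = 1.040 V.

1.04 V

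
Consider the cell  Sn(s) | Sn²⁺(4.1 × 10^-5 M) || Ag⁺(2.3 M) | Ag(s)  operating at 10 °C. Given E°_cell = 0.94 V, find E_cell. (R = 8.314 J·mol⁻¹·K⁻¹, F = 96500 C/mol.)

1.08 V

Balancing electrons gives n = 2; the reaction quotient is Q = [Sn²⁺]/[Ag⁺]^2 = 7.75 × 10^-6.
E = E° − (RT/nF) ln Q = 0.94 − (8.314×283)/(2×96500) × (-11.768) = 0.940 + 0.143 = 1.083 V.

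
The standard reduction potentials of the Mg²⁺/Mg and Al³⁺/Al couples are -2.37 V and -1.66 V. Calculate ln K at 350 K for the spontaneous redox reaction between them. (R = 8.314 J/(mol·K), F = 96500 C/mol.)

ln K = 141.3

E°_cell = -1.66 − (-2.37) = 0.71 V, with n = 6 electrons transferred.
At equilibrium E = 0, so the Nernst equation gives ln K = nFE°/RT = (6)(96500)(0.71)/((8.314)(350)) = 141.27.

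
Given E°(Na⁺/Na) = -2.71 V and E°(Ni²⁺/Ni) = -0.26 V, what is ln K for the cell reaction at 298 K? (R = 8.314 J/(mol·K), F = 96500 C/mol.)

E°_cell = -0.26 − (-2.71) = 2.45 V, with n = 2 electrons transferred.
At equilibrium E = 0, so the Nernst equation gives ln K = nFE°/RT = (2)(96500)(2.45)/((8.314)(298)) = 190.85.

ln K = 190.9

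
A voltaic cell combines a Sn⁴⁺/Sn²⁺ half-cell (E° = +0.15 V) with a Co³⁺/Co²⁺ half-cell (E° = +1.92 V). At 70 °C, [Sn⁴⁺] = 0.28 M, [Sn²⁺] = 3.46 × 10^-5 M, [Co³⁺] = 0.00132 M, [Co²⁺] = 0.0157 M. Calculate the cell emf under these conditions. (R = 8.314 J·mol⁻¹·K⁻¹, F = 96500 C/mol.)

1.56 V

The Co³⁺/Co²⁺ couple has the higher reduction potential and acts as the cathode, so E°_cell = +1.92 − (+0.15) = 1.77 V.
Balancing electrons gives n = 2; the reaction quotient is Q = [Sn⁴⁺]·[Co²⁺]^2/([Sn²⁺]·[Co³⁺]^2) = 1.14 × 10^6.
E = E° − (RT/nF) ln Q = 1.77 − (8.314×343)/(2×96500) × (13.951) = 1.770 − 0.206 = 1.564 V.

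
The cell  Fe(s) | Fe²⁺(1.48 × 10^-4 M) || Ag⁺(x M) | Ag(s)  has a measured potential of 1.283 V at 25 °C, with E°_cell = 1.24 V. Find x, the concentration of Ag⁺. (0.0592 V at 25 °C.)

From the Nernst equation, log Q = n(E° − E)/0.0592 = 2(1.24 − 1.283)/0.0592 = -1.453, so Q = 0.0353.
With Q = [Fe²⁺]/[Ag⁺]^2 and the known concentrations, [Ag⁺]^2 in the denominator gives [Ag⁺] = 0.065 M.

0.065 M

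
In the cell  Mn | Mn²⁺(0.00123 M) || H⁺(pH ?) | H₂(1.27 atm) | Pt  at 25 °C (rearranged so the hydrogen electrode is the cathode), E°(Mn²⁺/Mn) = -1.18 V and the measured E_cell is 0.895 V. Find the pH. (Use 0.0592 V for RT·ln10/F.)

pH = 6.22

E°_cell = 1.18 V and n = 2.
log Q = n(E° − E)/0.0592 = 2×(1.18 − 0.895)/0.0592 = 9.628.
With Q = [Mn²⁺]·P(H₂) / [H⁺]^2, solving for [H⁺] gives log[H⁺] = -6.217, so pH = 6.22.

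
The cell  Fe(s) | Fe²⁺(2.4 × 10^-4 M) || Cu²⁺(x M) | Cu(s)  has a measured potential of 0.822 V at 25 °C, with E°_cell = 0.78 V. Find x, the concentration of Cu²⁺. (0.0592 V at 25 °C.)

0.0063 M

From the Nernst equation, log Q = n(E° − E)/0.0592 = 2(0.78 − 0.822)/0.0592 = -1.419, so Q = 0.0381.
With Q = [Fe²⁺]/[Cu²⁺] and the known concentrations, [Cu²⁺] in the denominator gives [Cu²⁺] = 0.0063 M.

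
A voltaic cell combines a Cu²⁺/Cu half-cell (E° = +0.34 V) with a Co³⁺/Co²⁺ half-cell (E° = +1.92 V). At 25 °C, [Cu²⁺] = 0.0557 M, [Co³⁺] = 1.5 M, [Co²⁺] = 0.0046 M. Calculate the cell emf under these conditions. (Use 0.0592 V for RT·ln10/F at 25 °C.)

The Co³⁺/Co²⁺ couple has the higher reduction potential and acts as the cathode, so E°_cell = +1.92 − (+0.34) = 1.58 V.
Balancing electrons gives n = 2; the reaction quotient is Q = [Cu²⁺]·[Co²⁺]^2/[Co³⁺]^2 = 5.24 × 10^-7.
At 25 °C, E = E° − (0.0592/n) log Q = 1.58 − (0.0592/2)(-6.281) = 1.580 + 0.186 = 1.766 V.

1.77 V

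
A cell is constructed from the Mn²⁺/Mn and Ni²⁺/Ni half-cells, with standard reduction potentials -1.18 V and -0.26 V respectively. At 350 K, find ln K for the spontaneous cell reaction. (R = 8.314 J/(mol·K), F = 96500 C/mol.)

E°_cell = -0.26 − (-1.18) = 0.92 V, with n = 2 electrons transferred.
At equilibrium E = 0, so the Nernst equation gives ln K = nFE°/RT = (2)(96500)(0.92)/((8.314)(350)) = 61.02.

ln K = 61.0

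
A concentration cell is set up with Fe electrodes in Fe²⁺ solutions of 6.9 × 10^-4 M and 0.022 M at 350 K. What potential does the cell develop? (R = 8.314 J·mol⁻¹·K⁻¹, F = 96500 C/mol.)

Both half-cells are Fe²⁺/Fe, so E°_cell = 0. The concentrated side is the cathode; the cell reaction moves Fe²⁺ from high to low concentration with n = 2.
Q = [Fe²⁺]_dilute/[Fe²⁺]_conc = 6.9 × 10^-4/0.022 = 0.0314.
E = 0 − (RT/nF) ln Q = −((8.314×350)/(2×96500))(-3.462) = 0.0522 V.

0.052 V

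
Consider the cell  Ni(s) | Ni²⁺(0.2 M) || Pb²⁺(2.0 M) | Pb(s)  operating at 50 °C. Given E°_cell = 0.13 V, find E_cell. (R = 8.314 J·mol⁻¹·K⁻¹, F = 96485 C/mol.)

0.162 V

Balancing electrons gives n = 2; the reaction quotient is Q = [Ni²⁺]/[Pb²⁺] = 0.100.
E = E° − (RT/nF) ln Q = 0.13 − (8.314×323)/(2×96485) × (-2.303) = 0.130 + 0.032 = 0.162 V.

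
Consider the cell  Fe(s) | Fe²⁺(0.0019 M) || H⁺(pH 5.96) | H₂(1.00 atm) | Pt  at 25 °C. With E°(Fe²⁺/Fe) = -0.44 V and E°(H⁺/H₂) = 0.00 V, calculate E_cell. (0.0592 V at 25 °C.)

The hydrogen couple is the cathode, so E°_cell = 0.44 V; n = 2.
[H⁺] = 10^(−5.96) = 1.1 × 10^-6 M, and Q = [Fe²⁺]·P(H₂) / [H⁺]^2 = 1.58 × 10^9.
E = E° − (0.0592/2) log Q = 0.44 − (0.0592/2)(9.199) = 0.168 V.

0.17 V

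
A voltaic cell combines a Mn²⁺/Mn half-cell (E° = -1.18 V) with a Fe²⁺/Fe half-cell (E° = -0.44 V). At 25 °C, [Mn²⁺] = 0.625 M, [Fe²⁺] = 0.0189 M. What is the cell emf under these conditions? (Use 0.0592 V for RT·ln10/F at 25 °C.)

0.695 V

The Fe²⁺/Fe couple has the higher reduction potential and acts as the cathode, so E°_cell = -0.44 − (-1.18) = 0.74 V.
Balancing electrons gives n = 2; the reaction quotient is Q = [Mn²⁺]/[Fe²⁺] = 33.1.
At 25 °C, E = E° − (0.0592/n) log Q = 0.74 − (0.0592/2)(1.519) = 0.740 − 0.045 = 0.695 V.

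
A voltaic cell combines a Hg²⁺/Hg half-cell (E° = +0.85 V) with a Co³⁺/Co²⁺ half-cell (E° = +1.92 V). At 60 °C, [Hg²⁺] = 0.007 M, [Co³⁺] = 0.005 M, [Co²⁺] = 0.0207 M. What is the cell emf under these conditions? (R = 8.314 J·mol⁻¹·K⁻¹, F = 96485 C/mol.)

1.10 V

The Co³⁺/Co²⁺ couple has the higher reduction potential and acts as the cathode, so E°_cell = +1.92 − (+0.85) = 1.07 V.
Balancing electrons gives n = 2; the reaction quotient is Q = [Hg²⁺]·[Co²⁺]^2/[Co³⁺]^2 = 0.120.
E = E° − (RT/nF) ln Q = 1.07 − (8.314×333)/(2×96485) × (-2.120) = 1.070 + 0.030 = 1.100 V.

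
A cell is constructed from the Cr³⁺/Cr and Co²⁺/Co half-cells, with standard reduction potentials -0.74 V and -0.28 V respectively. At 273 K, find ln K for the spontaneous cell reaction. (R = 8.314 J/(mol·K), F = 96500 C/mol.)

ln K = 117.3

E°_cell = -0.28 − (-0.74) = 0.46 V, with n = 6 electrons transferred.
At equilibrium E = 0, so the Nernst equation gives ln K = nFE°/RT = (6)(96500)(0.46)/((8.314)(273)) = 117.34.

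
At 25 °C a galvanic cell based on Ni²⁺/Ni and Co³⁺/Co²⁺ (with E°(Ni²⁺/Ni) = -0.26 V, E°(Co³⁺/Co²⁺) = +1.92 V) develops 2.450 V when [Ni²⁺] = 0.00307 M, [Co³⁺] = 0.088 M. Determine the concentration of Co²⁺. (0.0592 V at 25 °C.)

4.4 × 10^-5 M

From the Nernst equation, log Q = n(E° − E)/0.0592 = 2(2.18 − 2.450)/0.0592 = -9.122, so Q = 7.56 × 10^-10.
With Q = [Ni²⁺]·[Co²⁺]^2/[Co³⁺]^2 and the known concentrations, [Co²⁺]^2 in the numerator gives [Co²⁺] = 4.4 × 10^-5 M.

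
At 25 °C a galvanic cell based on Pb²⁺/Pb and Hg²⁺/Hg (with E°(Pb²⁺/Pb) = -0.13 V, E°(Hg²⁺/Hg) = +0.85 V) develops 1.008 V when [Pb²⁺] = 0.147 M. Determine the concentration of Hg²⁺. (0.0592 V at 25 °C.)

From the Nernst equation, log Q = n(E° − E)/0.0592 = 2(0.98 − 1.008)/0.0592 = -0.946, so Q = 0.113.
With Q = [Pb²⁺]/[Hg²⁺] and the known concentrations, [Hg²⁺] in the denominator gives [Hg²⁺] = 1.3 M.

1.3 M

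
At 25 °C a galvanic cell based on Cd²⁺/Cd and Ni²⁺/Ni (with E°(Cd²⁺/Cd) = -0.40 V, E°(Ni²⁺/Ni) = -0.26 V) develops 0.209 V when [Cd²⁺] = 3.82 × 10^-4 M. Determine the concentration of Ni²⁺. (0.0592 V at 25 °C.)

0.082 M

From the Nernst equation, log Q = n(E° − E)/0.0592 = 2(0.14 − 0.209)/0.0592 = -2.331, so Q = 0.00467.
With Q = [Cd²⁺]/[Ni²⁺] and the known concentrations, [Ni²⁺] in the denominator gives [Ni²⁺] = 0.082 M.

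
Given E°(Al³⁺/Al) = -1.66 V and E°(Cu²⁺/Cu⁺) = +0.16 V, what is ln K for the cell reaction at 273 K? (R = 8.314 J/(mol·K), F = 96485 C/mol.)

E°_cell = +0.16 − (-1.66) = 1.82 V, with n = 3 electrons transferred.
At equilibrium E = 0, so the Nernst equation gives ln K = nFE°/RT = (3)(96485)(1.82)/((8.314)(273)) = 232.10.

ln K = 232.1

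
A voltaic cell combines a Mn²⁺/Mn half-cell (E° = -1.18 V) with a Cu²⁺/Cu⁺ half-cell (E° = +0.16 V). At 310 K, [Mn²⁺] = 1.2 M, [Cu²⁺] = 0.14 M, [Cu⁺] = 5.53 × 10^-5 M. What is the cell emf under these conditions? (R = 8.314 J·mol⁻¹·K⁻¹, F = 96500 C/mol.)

1.55 V

The Cu²⁺/Cu⁺ couple has the higher reduction potential and acts as the cathode, so E°_cell = +0.16 − (-1.18) = 1.34 V.
Balancing electrons gives n = 2; the reaction quotient is Q = [Mn²⁺]·[Cu⁺]^2/[Cu²⁺]^2 = 1.87 × 10^-7.
E = E° − (RT/nF) ln Q = 1.34 − (8.314×310)/(2×96500) × (-15.491) = 1.340 + 0.207 = 1.547 V.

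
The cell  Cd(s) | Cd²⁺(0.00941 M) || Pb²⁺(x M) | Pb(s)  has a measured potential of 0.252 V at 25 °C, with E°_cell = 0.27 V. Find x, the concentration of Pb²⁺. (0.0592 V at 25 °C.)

From the Nernst equation, log Q = n(E° − E)/0.0592 = 2(0.27 − 0.252)/0.0592 = 0.608, so Q = 4.06.
With Q = [Cd²⁺]/[Pb²⁺] and the known concentrations, [Pb²⁺] in the denominator gives [Pb²⁺] = 0.0023 M.

0.0023 M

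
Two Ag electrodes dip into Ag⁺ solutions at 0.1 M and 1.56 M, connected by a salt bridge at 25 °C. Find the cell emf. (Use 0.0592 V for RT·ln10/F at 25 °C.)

Both half-cells are Ag⁺/Ag, so E°_cell = 0. The concentrated side is the cathode; the cell reaction moves Ag⁺ from high to low concentration with n = 1.
Q = [Ag⁺]_dilute/[Ag⁺]_conc = 0.1/1.56 = 0.0641.
E = 0 − (0.0592/1) log Q = −(0.0592/1)(-1.193) = 0.0706 V.

0.071 V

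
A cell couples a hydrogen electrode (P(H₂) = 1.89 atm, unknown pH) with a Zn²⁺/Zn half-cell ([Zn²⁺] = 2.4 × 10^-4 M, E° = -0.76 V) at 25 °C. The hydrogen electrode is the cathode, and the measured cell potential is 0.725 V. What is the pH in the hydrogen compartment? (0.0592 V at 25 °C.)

pH = 2.26

E°_cell = 0.76 V and n = 2.
log Q = n(E° − E)/0.0592 = 2×(0.76 − 0.725)/0.0592 = 1.182.
With Q = [Zn²⁺]·P(H₂) / [H⁺]^2, solving for [H⁺] gives log[H⁺] = -2.263, so pH = 2.26.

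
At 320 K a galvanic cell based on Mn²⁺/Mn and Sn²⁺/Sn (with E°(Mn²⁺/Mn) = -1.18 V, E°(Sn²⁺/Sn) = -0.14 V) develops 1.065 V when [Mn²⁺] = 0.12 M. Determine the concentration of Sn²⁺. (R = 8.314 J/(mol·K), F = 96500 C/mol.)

From the Nernst equation, ln Q = nF(E° − E)/RT = 2×96500×(1.04 − 1.065)/(8.314×320) = -1.814, so Q = 0.163.
With Q = [Mn²⁺]/[Sn²⁺] and the known concentrations, [Sn²⁺] in the denominator gives [Sn²⁺] = 0.74 M.

0.74 M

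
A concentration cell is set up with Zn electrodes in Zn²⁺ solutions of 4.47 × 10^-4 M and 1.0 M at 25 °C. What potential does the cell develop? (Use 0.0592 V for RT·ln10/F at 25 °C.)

0.099 V

Both half-cells are Zn²⁺/Zn, so E°_cell = 0. The concentrated side is the cathode; the cell reaction moves Zn²⁺ from high to low concentration with n = 2.
Q = [Zn²⁺]_dilute/[Zn²⁺]_conc = 4.47 × 10^-4/1.0 = 4.47 × 10^-4.
E = 0 − (0.0592/2) log Q = −(0.0592/2)(-3.350) = 0.0992 V.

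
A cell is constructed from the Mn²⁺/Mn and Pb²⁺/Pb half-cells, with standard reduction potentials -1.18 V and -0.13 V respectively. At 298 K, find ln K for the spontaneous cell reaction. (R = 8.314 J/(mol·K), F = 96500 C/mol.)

E°_cell = -0.13 − (-1.18) = 1.05 V, with n = 2 electrons transferred.
At equilibrium E = 0, so the Nernst equation gives ln K = nFE°/RT = (2)(96500)(1.05)/((8.314)(298)) = 81.79.

ln K = 81.8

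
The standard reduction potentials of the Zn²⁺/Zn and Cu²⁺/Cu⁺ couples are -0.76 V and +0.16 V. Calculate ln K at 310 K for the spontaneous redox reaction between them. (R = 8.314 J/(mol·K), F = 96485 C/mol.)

E°_cell = +0.16 − (-0.76) = 0.92 V, with n = 2 electrons transferred.
At equilibrium E = 0, so the Nernst equation gives ln K = nFE°/RT = (2)(96485)(0.92)/((8.314)(310)) = 68.88.

ln K = 68.9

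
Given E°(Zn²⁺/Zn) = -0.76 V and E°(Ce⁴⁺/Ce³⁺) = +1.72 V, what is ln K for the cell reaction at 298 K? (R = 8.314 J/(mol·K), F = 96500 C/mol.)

E°_cell = +1.72 − (-0.76) = 2.48 V, with n = 2 electrons transferred.
At equilibrium E = 0, so the Nernst equation gives ln K = nFE°/RT = (2)(96500)(2.48)/((8.314)(298)) = 193.19.

ln K = 193.2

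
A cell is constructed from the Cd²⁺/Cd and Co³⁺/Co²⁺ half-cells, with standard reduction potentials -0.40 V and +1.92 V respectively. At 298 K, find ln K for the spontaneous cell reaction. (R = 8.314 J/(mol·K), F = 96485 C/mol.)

E°_cell = +1.92 − (-0.40) = 2.32 V, with n = 2 electrons transferred.
At equilibrium E = 0, so the Nernst equation gives ln K = nFE°/RT = (2)(96485)(2.32)/((8.314)(298)) = 180.70.

ln K = 180.7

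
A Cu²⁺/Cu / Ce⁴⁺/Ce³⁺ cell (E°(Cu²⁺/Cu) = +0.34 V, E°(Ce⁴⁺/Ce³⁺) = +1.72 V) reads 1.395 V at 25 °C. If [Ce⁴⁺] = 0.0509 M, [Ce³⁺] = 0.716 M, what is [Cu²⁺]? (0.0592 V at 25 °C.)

0.0016 M

From the Nernst equation, log Q = n(E° − E)/0.0592 = 2(1.38 − 1.395)/0.0592 = -0.507, so Q = 0.311.
With Q = [Cu²⁺]·[Ce³⁺]^2/[Ce⁴⁺]^2 and the known concentrations, [Cu²⁺] in the numerator gives [Cu²⁺] = 0.0016 M.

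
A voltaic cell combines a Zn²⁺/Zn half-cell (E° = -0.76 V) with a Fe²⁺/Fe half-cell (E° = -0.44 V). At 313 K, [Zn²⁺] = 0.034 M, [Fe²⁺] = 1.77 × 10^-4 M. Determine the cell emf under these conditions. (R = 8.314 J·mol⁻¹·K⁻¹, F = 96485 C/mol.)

0.249 V

The Fe²⁺/Fe couple has the higher reduction potential and acts as the cathode, so E°_cell = -0.44 − (-0.76) = 0.32 V.
Balancing electrons gives n = 2; the reaction quotient is Q = [Zn²⁺]/[Fe²⁺] = 192.
E = E° − (RT/nF) ln Q = 0.32 − (8.314×313)/(2×96485) × (5.258) = 0.320 − 0.071 = 0.249 V.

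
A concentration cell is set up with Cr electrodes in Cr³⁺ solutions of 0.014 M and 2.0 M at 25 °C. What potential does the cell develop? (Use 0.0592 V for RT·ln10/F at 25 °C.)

0.043 V

Both half-cells are Cr³⁺/Cr, so E°_cell = 0. The concentrated side is the cathode; the cell reaction moves Cr³⁺ from high to low concentration with n = 3.
Q = [Cr³⁺]_dilute/[Cr³⁺]_conc = 0.014/2.0 = 0.00700.
E = 0 − (0.0592/3) log Q = −(0.0592/3)(-2.155) = 0.0425 V.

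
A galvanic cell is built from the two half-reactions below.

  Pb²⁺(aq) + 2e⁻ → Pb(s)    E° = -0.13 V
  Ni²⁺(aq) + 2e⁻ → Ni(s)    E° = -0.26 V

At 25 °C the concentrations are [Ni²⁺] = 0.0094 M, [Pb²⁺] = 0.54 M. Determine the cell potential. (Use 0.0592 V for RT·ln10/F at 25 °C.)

0.182 V

The Pb²⁺/Pb couple has the higher reduction potential and acts as the cathode, so E°_cell = -0.13 − (-0.26) = 0.13 V.
Balancing electrons gives n = 2; the reaction quotient is Q = [Ni²⁺]/[Pb²⁺] = 0.0174.
At 25 °C, E = E° − (0.0592/n) log Q = 0.13 − (0.0592/2)(-1.759) = 0.130 + 0.052 = 0.182 V.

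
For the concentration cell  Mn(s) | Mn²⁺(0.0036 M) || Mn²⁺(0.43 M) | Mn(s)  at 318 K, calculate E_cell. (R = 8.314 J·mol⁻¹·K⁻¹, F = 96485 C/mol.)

Both half-cells are Mn²⁺/Mn, so E°_cell = 0. The concentrated side is the cathode; the cell reaction moves Mn²⁺ from high to low concentration with n = 2.
Q = [Mn²⁺]_dilute/[Mn²⁺]_conc = 0.0036/0.43 = 0.00837.
E = 0 − (RT/nF) ln Q = −((8.314×318)/(2×96485))(-4.783) = 0.0655 V.

0.066 V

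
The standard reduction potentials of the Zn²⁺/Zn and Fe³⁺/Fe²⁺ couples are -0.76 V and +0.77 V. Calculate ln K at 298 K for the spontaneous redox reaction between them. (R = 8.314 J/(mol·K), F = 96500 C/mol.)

ln K = 119.2

E°_cell = +0.77 − (-0.76) = 1.53 V, with n = 2 electrons transferred.
At equilibrium E = 0, so the Nernst equation gives ln K = nFE°/RT = (2)(96500)(1.53)/((8.314)(298)) = 119.19.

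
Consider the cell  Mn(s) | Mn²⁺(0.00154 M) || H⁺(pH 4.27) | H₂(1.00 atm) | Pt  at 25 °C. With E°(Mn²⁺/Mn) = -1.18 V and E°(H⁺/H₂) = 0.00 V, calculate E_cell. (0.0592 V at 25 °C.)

The hydrogen couple is the cathode, so E°_cell = 1.18 V; n = 2.
[H⁺] = 10^(−4.27) = 5.4 × 10^-5 M, and Q = [Mn²⁺]·P(H₂) / [H⁺]^2 = 5.34 × 10^5.
E = E° − (0.0592/2) log Q = 1.18 − (0.0592/2)(5.728) = 1.010 V.

1.01 V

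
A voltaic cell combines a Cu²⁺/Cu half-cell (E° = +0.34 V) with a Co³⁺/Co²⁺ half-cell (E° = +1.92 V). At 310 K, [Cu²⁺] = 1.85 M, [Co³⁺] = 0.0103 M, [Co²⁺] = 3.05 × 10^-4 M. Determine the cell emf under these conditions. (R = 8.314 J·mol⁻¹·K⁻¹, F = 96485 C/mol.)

1.67 V

The Co³⁺/Co²⁺ couple has the higher reduction potential and acts as the cathode, so E°_cell = +1.92 − (+0.34) = 1.58 V.
Balancing electrons gives n = 2; the reaction quotient is Q = [Cu²⁺]·[Co²⁺]^2/[Co³⁺]^2 = 0.00162.
E = E° − (RT/nF) ln Q = 1.58 − (8.314×310)/(2×96485) × (-6.424) = 1.580 + 0.086 = 1.666 V.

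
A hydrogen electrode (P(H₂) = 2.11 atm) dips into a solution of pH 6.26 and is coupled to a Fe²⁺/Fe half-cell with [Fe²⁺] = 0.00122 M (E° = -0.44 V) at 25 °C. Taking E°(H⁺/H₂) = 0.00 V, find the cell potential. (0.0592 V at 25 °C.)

The hydrogen couple is the cathode, so E°_cell = 0.44 V; n = 2.
[H⁺] = 10^(−6.26) = 5.5 × 10^-7 M, and Q = [Fe²⁺]·P(H₂) / [H⁺]^2 = 8.52 × 10^9.
E = E° − (0.0592/2) log Q = 0.44 − (0.0592/2)(9.931) = 0.146 V.

0.15 V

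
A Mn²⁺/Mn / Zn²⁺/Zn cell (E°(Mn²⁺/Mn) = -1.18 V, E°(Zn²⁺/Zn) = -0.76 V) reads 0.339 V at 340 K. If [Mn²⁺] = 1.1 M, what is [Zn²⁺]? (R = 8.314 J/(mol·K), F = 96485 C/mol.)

0.0044 M

From the Nernst equation, ln Q = nF(E° − E)/RT = 2×96485×(0.42 − 0.339)/(8.314×340) = 5.530, so Q = 252.
With Q = [Mn²⁺]/[Zn²⁺] and the known concentrations, [Zn²⁺] in the denominator gives [Zn²⁺] = 0.0044 M.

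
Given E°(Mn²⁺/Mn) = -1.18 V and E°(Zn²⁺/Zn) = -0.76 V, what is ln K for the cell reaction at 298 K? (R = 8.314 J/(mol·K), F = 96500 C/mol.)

ln K = 32.7

E°_cell = -0.76 − (-1.18) = 0.42 V, with n = 2 electrons transferred.
At equilibrium E = 0, so the Nernst equation gives ln K = nFE°/RT = (2)(96500)(0.42)/((8.314)(298)) = 32.72.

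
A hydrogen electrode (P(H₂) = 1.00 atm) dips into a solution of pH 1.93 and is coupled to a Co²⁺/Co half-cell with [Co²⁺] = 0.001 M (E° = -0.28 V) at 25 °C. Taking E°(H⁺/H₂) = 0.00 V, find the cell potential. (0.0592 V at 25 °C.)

The hydrogen couple is the cathode, so E°_cell = 0.28 V; n = 2.
[H⁺] = 10^(−1.93) = 0.012 M, and Q = [Co²⁺]·P(H₂) / [H⁺]^2 = 7.24.
E = E° − (0.0592/2) log Q = 0.28 − (0.0592/2)(0.860) = 0.255 V.

0.25 V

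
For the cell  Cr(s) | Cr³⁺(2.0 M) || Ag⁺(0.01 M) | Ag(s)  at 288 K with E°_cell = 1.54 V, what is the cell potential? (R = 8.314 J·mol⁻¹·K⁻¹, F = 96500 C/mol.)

1.42 V

Balancing electrons gives n = 3; the reaction quotient is Q = [Cr³⁺]/[Ag⁺]^3 = 2 × 10^6.
E = E° − (RT/nF) ln Q = 1.54 − (8.314×288)/(3×96500) × (14.509) = 1.540 − 0.120 = 1.420 V.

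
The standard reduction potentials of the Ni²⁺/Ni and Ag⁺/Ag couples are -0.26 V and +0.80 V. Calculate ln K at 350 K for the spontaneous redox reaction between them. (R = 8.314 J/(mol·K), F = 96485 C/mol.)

E°_cell = +0.80 − (-0.26) = 1.06 V, with n = 2 electrons transferred.
At equilibrium E = 0, so the Nernst equation gives ln K = nFE°/RT = (2)(96485)(1.06)/((8.314)(350)) = 70.29.

ln K = 70.3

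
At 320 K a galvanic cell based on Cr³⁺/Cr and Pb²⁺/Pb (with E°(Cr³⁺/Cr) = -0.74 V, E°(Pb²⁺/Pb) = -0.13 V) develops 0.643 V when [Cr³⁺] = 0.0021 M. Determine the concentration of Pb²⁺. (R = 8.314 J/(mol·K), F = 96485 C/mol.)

From the Nernst equation, ln Q = nF(E° − E)/RT = 6×96485×(0.61 − 0.643)/(8.314×320) = -7.181, so Q = 7.61 × 10^-4.
With Q = [Cr³⁺]^2/[Pb²⁺]^3 and the known concentrations, [Pb²⁺]^3 in the denominator gives [Pb²⁺] = 0.18 M.

0.18 M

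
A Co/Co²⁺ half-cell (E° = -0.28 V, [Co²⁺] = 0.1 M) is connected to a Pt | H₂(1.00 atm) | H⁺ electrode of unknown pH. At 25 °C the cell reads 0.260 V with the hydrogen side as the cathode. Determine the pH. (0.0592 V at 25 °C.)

E°_cell = 0.28 V and n = 2.
log Q = n(E° − E)/0.0592 = 2×(0.28 − 0.260)/0.0592 = 0.676.
With Q = [Co²⁺]·P(H₂) / [H⁺]^2, solving for [H⁺] gives log[H⁺] = -0.838, so pH = 0.84.

pH = 0.84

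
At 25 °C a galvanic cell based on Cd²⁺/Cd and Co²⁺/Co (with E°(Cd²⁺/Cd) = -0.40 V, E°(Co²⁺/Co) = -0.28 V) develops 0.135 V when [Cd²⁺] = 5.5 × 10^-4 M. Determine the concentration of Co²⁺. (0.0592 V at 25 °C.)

0.0018 M

From the Nernst equation, log Q = n(E° − E)/0.0592 = 2(0.12 − 0.135)/0.0592 = -0.507, so Q = 0.311.
With Q = [Cd²⁺]/[Co²⁺] and the known concentrations, [Co²⁺] in the denominator gives [Co²⁺] = 0.0018 M.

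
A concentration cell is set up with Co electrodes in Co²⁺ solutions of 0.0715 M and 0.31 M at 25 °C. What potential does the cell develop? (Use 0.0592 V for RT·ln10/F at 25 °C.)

Both half-cells are Co²⁺/Co, so E°_cell = 0. The concentrated side is the cathode; the cell reaction moves Co²⁺ from high to low concentration with n = 2.
Q = [Co²⁺]_dilute/[Co²⁺]_conc = 0.0715/0.31 = 0.231.
E = 0 − (0.0592/2) log Q = −(0.0592/2)(-0.637) = 0.0189 V.

0.019 V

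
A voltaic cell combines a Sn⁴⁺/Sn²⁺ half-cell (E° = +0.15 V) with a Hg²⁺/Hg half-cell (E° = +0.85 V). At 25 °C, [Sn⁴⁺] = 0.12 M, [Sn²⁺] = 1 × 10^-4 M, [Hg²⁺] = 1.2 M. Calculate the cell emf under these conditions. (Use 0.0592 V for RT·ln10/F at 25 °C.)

0.611 V

The Hg²⁺/Hg couple has the higher reduction potential and acts as the cathode, so E°_cell = +0.85 − (+0.15) = 0.70 V.
Balancing electrons gives n = 2; the reaction quotient is Q = [Sn⁴⁺]/([Sn²⁺]·[Hg²⁺]) = 1000.
At 25 °C, E = E° − (0.0592/n) log Q = 0.70 − (0.0592/2)(3.000) = 0.700 − 0.089 = 0.611 V.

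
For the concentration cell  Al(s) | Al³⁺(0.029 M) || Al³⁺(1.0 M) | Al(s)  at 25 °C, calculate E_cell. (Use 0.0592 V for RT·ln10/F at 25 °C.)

0.030 V

Both half-cells are Al³⁺/Al, so E°_cell = 0. The concentrated side is the cathode; the cell reaction moves Al³⁺ from high to low concentration with n = 3.
Q = [Al³⁺]_dilute/[Al³⁺]_conc = 0.029/1.0 = 0.0290.
E = 0 − (0.0592/3) log Q = −(0.0592/3)(-1.538) = 0.0303 V.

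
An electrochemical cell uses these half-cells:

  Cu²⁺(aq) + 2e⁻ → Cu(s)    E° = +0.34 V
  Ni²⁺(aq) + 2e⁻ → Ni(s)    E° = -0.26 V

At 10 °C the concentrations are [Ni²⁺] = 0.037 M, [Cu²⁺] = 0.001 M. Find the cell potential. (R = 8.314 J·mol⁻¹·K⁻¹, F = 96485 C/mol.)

0.556 V

The Cu²⁺/Cu couple has the higher reduction potential and acts as the cathode, so E°_cell = +0.34 − (-0.26) = 0.60 V.
Balancing electrons gives n = 2; the reaction quotient is Q = [Ni²⁺]/[Cu²⁺] = 37.0.
E = E° − (RT/nF) ln Q = 0.60 − (8.314×283)/(2×96485) × (3.611) = 0.600 − 0.044 = 0.556 V.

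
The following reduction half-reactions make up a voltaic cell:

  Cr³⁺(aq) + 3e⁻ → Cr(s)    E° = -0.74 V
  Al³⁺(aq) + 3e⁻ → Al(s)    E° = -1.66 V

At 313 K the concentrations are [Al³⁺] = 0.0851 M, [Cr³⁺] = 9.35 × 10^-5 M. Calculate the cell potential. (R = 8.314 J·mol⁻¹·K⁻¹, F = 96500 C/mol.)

0.859 V

The Cr³⁺/Cr couple has the higher reduction potential and acts as the cathode, so E°_cell = -0.74 − (-1.66) = 0.92 V.
Balancing electrons gives n = 3; the reaction quotient is Q = [Al³⁺]/[Cr³⁺] = 910.
E = E° − (RT/nF) ln Q = 0.92 − (8.314×313)/(3×96500) × (6.814) = 0.920 − 0.061 = 0.859 V.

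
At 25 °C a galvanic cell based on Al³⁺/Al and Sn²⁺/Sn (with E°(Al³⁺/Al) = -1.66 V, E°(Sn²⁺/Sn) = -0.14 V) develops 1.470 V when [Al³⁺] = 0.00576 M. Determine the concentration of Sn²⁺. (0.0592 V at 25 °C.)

From the Nernst equation, log Q = n(E° − E)/0.0592 = 6(1.52 − 1.470)/0.0592 = 5.068, so Q = 1.17 × 10^5.
With Q = [Al³⁺]^2/[Sn²⁺]^3 and the known concentrations, [Sn²⁺]^3 in the denominator gives [Sn²⁺] = 6.6 × 10^-4 M.

6.6 × 10^-4 M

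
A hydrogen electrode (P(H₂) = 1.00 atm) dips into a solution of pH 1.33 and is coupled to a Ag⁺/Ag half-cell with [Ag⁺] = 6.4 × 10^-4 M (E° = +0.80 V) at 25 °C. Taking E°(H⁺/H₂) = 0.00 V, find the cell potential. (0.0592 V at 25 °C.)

The Ag⁺/Ag couple is the cathode, so E°_cell = 0.80 V; n = 2.
[H⁺] = 10^(−1.33) = 0.047 M, and Q = [H⁺]^2 / ([Ag⁺]^2·P(H₂)) = 5340.
E = E° − (0.0592/2) log Q = 0.80 − (0.0592/2)(3.728) = 0.690 V.

0.69 V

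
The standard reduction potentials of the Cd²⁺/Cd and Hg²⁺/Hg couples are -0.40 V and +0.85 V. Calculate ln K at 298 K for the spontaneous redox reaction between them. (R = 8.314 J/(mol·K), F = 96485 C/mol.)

ln K = 97.4

E°_cell = +0.85 − (-0.40) = 1.25 V, with n = 2 electrons transferred.
At equilibrium E = 0, so the Nernst equation gives ln K = nFE°/RT = (2)(96485)(1.25)/((8.314)(298)) = 97.36.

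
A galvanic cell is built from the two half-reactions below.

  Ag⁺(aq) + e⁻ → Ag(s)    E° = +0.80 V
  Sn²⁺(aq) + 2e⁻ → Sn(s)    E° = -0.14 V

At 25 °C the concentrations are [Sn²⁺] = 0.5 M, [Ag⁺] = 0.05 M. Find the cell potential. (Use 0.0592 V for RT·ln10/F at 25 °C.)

The Ag⁺/Ag couple has the higher reduction potential and acts as the cathode, so E°_cell = +0.80 − (-0.14) = 0.94 V.
Balancing electrons gives n = 2; the reaction quotient is Q = [Sn²⁺]/[Ag⁺]^2 = 200.
At 25 °C, E = E° − (0.0592/n) log Q = 0.94 − (0.0592/2)(2.301) = 0.940 − 0.068 = 0.872 V.

0.872 V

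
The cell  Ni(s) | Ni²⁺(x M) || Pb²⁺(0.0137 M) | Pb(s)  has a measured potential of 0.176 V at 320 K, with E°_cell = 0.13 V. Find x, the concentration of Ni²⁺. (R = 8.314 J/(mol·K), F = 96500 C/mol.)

From the Nernst equation, ln Q = nF(E° − E)/RT = 2×96500×(0.13 − 0.176)/(8.314×320) = -3.337, so Q = 0.0355.
With Q = [Ni²⁺]/[Pb²⁺] and the known concentrations, [Ni²⁺] in the numerator gives [Ni²⁺] = 4.9 × 10^-4 M.

4.9 × 10^-4 M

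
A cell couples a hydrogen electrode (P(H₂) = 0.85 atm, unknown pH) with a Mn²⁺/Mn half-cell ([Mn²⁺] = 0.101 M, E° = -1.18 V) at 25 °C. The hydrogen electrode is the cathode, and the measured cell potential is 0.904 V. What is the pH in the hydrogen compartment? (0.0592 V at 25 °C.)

E°_cell = 1.18 V and n = 2.
log Q = n(E° − E)/0.0592 = 2×(1.18 − 0.904)/0.0592 = 9.324.
With Q = [Mn²⁺]·P(H₂) / [H⁺]^2, solving for [H⁺] gives log[H⁺] = -5.195, so pH = 5.20.

pH = 5.20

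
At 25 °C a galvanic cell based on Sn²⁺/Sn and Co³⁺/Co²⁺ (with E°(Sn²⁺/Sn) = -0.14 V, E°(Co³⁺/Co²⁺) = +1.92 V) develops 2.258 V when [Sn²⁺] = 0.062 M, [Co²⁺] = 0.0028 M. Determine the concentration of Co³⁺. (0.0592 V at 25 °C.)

From the Nernst equation, log Q = n(E° − E)/0.0592 = 2(2.06 − 2.258)/0.0592 = -6.689, so Q = 2.05 × 10^-7.
With Q = [Sn²⁺]·[Co²⁺]^2/[Co³⁺]^2 and the known concentrations, [Co³⁺]^2 in the denominator gives [Co³⁺] = 1.5 M.

1.5 M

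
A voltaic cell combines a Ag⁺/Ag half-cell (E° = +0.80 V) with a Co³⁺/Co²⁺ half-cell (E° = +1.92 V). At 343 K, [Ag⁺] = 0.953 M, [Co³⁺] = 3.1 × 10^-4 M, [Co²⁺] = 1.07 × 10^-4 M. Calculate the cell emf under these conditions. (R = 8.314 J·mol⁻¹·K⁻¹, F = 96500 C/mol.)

1.15 V

The Co³⁺/Co²⁺ couple has the higher reduction potential and acts as the cathode, so E°_cell = +1.92 − (+0.80) = 1.12 V.
Balancing electrons gives n = 1; the reaction quotient is Q = [Ag⁺]·[Co²⁺]/[Co³⁺] = 0.329.
E = E° − (RT/nF) ln Q = 1.12 − (8.314×343)/(1×96500) × (-1.112) = 1.120 + 0.033 = 1.153 V.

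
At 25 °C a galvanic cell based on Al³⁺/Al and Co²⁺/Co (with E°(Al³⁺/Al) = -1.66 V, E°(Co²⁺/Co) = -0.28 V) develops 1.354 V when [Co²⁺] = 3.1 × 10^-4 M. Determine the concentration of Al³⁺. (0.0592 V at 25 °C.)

From the Nernst equation, log Q = n(E° − E)/0.0592 = 6(1.38 − 1.354)/0.0592 = 2.635, so Q = 432.
With Q = [Al³⁺]^2/[Co²⁺]^3 and the known concentrations, [Al³⁺]^2 in the numerator gives [Al³⁺] = 1.1 × 10^-4 M.

1.1 × 10^-4 M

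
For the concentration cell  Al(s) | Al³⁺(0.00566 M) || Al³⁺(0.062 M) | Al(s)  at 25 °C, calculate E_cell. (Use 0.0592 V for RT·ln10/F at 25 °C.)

Both half-cells are Al³⁺/Al, so E°_cell = 0. The concentrated side is the cathode; the cell reaction moves Al³⁺ from high to low concentration with n = 3.
Q = [Al³⁺]_dilute/[Al³⁺]_conc = 0.00566/0.062 = 0.0913.
E = 0 − (0.0592/3) log Q = −(0.0592/3)(-1.040) = 0.0205 V.

0.021 V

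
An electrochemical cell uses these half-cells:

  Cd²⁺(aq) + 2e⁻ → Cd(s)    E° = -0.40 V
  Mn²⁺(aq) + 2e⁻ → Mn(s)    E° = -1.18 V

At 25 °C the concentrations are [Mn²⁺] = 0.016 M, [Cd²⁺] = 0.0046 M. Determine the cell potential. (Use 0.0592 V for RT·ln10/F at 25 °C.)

0.764 V

The Cd²⁺/Cd couple has the higher reduction potential and acts as the cathode, so E°_cell = -0.40 − (-1.18) = 0.78 V.
Balancing electrons gives n = 2; the reaction quotient is Q = [Mn²⁺]/[Cd²⁺] = 3.48.
At 25 °C, E = E° − (0.0592/n) log Q = 0.78 − (0.0592/2)(0.541) = 0.780 − 0.016 = 0.764 V.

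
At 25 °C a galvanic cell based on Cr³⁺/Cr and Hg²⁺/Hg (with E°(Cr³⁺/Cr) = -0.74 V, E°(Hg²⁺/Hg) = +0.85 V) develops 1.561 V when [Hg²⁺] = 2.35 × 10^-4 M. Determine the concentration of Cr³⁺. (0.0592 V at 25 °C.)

From the Nernst equation, log Q = n(E° − E)/0.0592 = 6(1.59 − 1.561)/0.0592 = 2.939, so Q = 869.
With Q = [Cr³⁺]^2/[Hg²⁺]^3 and the known concentrations, [Cr³⁺]^2 in the numerator gives [Cr³⁺] = 1.1 × 10^-4 M.

1.1 × 10^-4 M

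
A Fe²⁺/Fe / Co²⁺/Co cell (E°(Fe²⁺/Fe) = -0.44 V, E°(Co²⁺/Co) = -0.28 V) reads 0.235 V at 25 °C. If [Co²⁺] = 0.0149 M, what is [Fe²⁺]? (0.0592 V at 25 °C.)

4.4 × 10^-5 M

From the Nernst equation, log Q = n(E° − E)/0.0592 = 2(0.16 − 0.235)/0.0592 = -2.534, so Q = 0.00293.
With Q = [Fe²⁺]/[Co²⁺] and the known concentrations, [Fe²⁺] in the numerator gives [Fe²⁺] = 4.4 × 10^-5 M.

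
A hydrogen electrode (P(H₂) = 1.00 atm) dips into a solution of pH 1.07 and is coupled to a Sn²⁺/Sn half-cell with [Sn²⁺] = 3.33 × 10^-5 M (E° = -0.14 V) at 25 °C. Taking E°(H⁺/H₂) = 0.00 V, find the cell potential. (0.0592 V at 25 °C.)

The hydrogen couple is the cathode, so E°_cell = 0.14 V; n = 2.
[H⁺] = 10^(−1.07) = 0.085 M, and Q = [Sn²⁺]·P(H₂) / [H⁺]^2 = 0.00460.
E = E° − (0.0592/2) log Q = 0.14 − (0.0592/2)(-2.338) = 0.209 V.

0.21 V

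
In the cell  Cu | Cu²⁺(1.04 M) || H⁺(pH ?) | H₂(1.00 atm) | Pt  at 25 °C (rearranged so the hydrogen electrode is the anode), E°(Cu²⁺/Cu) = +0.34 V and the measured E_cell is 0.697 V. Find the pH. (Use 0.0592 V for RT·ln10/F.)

E°_cell = 0.34 V and n = 2.
log Q = n(E° − E)/0.0592 = 2×(0.34 − 0.697)/0.0592 = -12.061.
With Q = [H⁺]^2 / ([Cu²⁺]·P(H₂)), solving for [H⁺] gives log[H⁺] = -6.022, so pH = 6.02.

pH = 6.02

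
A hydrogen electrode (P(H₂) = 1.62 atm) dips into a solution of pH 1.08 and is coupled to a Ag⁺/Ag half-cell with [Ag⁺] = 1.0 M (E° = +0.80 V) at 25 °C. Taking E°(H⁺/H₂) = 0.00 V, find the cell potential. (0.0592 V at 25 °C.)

The Ag⁺/Ag couple is the cathode, so E°_cell = 0.80 V; n = 2.
[H⁺] = 10^(−1.08) = 0.083 M, and Q = [H⁺]^2 / ([Ag⁺]^2·P(H₂)) = 0.00427.
E = E° − (0.0592/2) log Q = 0.80 − (0.0592/2)(-2.370) = 0.870 V.

0.87 V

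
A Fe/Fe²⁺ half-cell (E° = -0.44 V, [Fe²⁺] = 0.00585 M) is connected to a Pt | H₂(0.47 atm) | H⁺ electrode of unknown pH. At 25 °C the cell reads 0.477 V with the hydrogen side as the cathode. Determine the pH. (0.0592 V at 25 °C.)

E°_cell = 0.44 V and n = 2.
log Q = n(E° − E)/0.0592 = 2×(0.44 − 0.477)/0.0592 = -1.250.
With Q = [Fe²⁺]·P(H₂) / [H⁺]^2, solving for [H⁺] gives log[H⁺] = -0.655, so pH = 0.66.

pH = 0.66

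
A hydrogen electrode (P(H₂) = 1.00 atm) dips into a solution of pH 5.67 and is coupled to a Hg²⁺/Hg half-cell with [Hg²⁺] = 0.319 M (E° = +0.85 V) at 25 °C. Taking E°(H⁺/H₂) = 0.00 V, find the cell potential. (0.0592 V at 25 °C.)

1.17 V

The Hg²⁺/Hg couple is the cathode, so E°_cell = 0.85 V; n = 2.
[H⁺] = 10^(−5.67) = 2.1 × 10^-6 M, and Q = [H⁺]^2 / ([Hg²⁺]·P(H₂)) = 1.43 × 10^-11.
E = E° − (0.0592/2) log Q = 0.85 − (0.0592/2)(-10.844) = 1.171 V.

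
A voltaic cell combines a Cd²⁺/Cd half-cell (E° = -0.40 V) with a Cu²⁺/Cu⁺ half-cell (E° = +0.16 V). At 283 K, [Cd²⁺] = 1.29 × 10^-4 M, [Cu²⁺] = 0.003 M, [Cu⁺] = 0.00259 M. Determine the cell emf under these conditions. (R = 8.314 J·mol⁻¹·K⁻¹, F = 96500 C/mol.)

0.673 V

The Cu²⁺/Cu⁺ couple has the higher reduction potential and acts as the cathode, so E°_cell = +0.16 − (-0.40) = 0.56 V.
Balancing electrons gives n = 2; the reaction quotient is Q = [Cd²⁺]·[Cu⁺]^2/[Cu²⁺]^2 = 9.61 × 10^-5.
E = E° − (RT/nF) ln Q = 0.56 − (8.314×283)/(2×96500) × (-9.250) = 0.560 + 0.113 = 0.673 V.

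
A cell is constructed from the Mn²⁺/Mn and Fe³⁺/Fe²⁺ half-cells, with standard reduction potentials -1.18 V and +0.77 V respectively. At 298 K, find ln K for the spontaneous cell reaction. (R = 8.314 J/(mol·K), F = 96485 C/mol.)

E°_cell = +0.77 − (-1.18) = 1.95 V, with n = 2 electrons transferred.
At equilibrium E = 0, so the Nernst equation gives ln K = nFE°/RT = (2)(96485)(1.95)/((8.314)(298)) = 151.88.

ln K = 151.9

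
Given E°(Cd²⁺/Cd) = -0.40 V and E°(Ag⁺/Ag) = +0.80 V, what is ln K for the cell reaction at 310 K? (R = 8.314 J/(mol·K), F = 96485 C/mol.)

ln K = 89.8

E°_cell = +0.80 − (-0.40) = 1.20 V, with n = 2 electrons transferred.
At equilibrium E = 0, so the Nernst equation gives ln K = nFE°/RT = (2)(96485)(1.20)/((8.314)(310)) = 89.85.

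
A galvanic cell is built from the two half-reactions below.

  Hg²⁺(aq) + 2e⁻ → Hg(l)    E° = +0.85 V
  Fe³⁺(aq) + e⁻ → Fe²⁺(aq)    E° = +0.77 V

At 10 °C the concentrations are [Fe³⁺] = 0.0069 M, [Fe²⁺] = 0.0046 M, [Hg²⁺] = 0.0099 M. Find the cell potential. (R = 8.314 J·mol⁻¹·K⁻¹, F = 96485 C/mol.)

0.014 V

The Hg²⁺/Hg couple has the higher reduction potential and acts as the cathode, so E°_cell = +0.85 − (+0.77) = 0.08 V.
Balancing electrons gives n = 2; the reaction quotient is Q = [Fe³⁺]^2/([Fe²⁺]^2·[Hg²⁺]) = 227.
E = E° − (RT/nF) ln Q = 0.08 − (8.314×283)/(2×96485) × (5.426) = 0.080 − 0.066 = 0.014 V.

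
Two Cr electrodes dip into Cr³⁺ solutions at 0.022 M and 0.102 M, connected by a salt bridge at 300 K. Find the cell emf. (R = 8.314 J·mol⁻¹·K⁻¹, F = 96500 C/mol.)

Both half-cells are Cr³⁺/Cr, so E°_cell = 0. The concentrated side is the cathode; the cell reaction moves Cr³⁺ from high to low concentration with n = 3.
Q = [Cr³⁺]_dilute/[Cr³⁺]_conc = 0.022/0.102 = 0.216.
E = 0 − (RT/nF) ln Q = −((8.314×300)/(3×96500))(-1.534) = 0.0132 V.

0.013 V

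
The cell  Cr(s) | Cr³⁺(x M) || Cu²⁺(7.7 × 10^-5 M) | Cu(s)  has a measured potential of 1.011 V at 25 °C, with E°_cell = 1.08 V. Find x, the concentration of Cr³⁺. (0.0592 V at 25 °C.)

0.0021 M

From the Nernst equation, log Q = n(E° − E)/0.0592 = 6(1.08 − 1.011)/0.0592 = 6.993, so Q = 9.85 × 10^6.
With Q = [Cr³⁺]^2/[Cu²⁺]^3 and the known concentrations, [Cr³⁺]^2 in the numerator gives [Cr³⁺] = 0.0021 M.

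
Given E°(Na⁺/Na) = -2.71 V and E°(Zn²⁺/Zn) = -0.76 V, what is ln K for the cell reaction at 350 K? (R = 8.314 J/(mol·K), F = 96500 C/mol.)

ln K = 129.3

E°_cell = -0.76 − (-2.71) = 1.95 V, with n = 2 electrons transferred.
At equilibrium E = 0, so the Nernst equation gives ln K = nFE°/RT = (2)(96500)(1.95)/((8.314)(350)) = 129.33.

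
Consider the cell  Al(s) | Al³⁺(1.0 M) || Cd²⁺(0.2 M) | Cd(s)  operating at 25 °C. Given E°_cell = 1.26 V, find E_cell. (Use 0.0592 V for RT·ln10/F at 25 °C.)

Balancing electrons gives n = 6; the reaction quotient is Q = [Al³⁺]^2/[Cd²⁺]^3 = 125.
At 25 °C, E = E° − (0.0592/n) log Q = 1.26 − (0.0592/6)(2.097) = 1.260 − 0.021 = 1.239 V.

1.24 V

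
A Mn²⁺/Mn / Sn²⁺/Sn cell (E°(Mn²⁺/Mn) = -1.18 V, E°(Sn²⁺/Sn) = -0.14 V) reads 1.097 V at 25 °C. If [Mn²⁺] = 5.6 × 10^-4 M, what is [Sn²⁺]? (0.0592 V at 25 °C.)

0.047 M

From the Nernst equation, log Q = n(E° − E)/0.0592 = 2(1.04 − 1.097)/0.0592 = -1.926, so Q = 0.0119.
With Q = [Mn²⁺]/[Sn²⁺] and the known concentrations, [Sn²⁺] in the denominator gives [Sn²⁺] = 0.047 M.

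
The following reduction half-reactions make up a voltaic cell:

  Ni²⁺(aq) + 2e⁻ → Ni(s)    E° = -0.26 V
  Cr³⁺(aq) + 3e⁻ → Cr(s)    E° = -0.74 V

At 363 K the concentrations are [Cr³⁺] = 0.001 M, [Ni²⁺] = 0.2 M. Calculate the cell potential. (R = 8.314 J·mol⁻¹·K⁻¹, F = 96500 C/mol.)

The Ni²⁺/Ni couple has the higher reduction potential and acts as the cathode, so E°_cell = -0.26 − (-0.74) = 0.48 V.
Balancing electrons gives n = 6; the reaction quotient is Q = [Cr³⁺]^2/[Ni²⁺]^3 = 1.25 × 10^-4.
E = E° − (RT/nF) ln Q = 0.48 − (8.314×363)/(6×96500) × (-8.987) = 0.480 + 0.047 = 0.527 V.

0.527 V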